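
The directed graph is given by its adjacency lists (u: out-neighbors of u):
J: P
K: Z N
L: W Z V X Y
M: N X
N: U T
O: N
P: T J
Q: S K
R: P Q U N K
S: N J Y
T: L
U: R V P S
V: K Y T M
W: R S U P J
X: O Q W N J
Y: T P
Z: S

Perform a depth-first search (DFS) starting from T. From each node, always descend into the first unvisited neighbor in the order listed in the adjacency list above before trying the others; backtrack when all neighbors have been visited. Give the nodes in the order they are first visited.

Visit T
T → L
L → W
W → R
R → P
P → J
R → Q
Q → S
S → N
N → U
U → V
V → K
K → Z
V → Y
V → M
M → X
X → O

T → L → W → R → P → J → Q → S → N → U → V → K → Z → Y → M → X → O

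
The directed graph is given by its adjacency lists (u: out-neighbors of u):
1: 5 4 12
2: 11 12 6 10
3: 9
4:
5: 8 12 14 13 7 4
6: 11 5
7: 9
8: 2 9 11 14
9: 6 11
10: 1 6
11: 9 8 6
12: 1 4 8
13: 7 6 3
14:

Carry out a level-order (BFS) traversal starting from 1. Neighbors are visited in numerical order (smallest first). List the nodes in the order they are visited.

Visit 1; enqueue 4, 5, 12 → queue [4, 5, 12]
Visit 4 → queue [5, 12]
Visit 5; enqueue 7, 8, 13, 14 → queue [12, 7, 8, 13, 14]
Visit 12 → queue [7, 8, 13, 14]
Visit 7; enqueue 9 → queue [8, 13, 14, 9]
Visit 8; enqueue 2, 11 → queue [13, 14, 9, 2, 11]
Visit 13; enqueue 3, 6 → queue [14, 9, 2, 11, 3, 6]
Visit 14 → queue [9, 2, 11, 3, 6]
Visit 9 → queue [2, 11, 3, 6]
Visit 2; enqueue 10 → queue [11, 3, 6, 10]
Visit 11 → queue [3, 6, 10]
Visit 3 → queue [6, 10]
Visit 6 → queue [10]
Visit 10 → queue []

1, 4, 5, 12, 7, 8, 13, 14, 9, 2, 11, 3, 6, 10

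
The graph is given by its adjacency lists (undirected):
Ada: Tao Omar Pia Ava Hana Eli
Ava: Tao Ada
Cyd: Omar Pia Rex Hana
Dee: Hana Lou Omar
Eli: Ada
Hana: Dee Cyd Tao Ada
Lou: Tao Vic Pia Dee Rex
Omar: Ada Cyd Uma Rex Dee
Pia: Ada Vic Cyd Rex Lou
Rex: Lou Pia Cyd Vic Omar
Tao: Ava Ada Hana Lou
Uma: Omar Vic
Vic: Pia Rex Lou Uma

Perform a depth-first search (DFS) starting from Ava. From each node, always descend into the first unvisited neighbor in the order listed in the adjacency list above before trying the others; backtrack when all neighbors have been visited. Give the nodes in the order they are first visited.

Ava Tao Ada Omar Cyd Pia Vic Rex Lou Dee Hana Uma Eli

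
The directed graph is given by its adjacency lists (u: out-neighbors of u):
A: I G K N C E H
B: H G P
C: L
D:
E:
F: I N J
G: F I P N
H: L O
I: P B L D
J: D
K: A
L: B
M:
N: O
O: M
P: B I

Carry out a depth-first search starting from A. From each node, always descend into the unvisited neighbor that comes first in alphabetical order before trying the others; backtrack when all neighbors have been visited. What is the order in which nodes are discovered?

A, C, L, B, G, F, I, D, P, J, N, O, M, H, E, K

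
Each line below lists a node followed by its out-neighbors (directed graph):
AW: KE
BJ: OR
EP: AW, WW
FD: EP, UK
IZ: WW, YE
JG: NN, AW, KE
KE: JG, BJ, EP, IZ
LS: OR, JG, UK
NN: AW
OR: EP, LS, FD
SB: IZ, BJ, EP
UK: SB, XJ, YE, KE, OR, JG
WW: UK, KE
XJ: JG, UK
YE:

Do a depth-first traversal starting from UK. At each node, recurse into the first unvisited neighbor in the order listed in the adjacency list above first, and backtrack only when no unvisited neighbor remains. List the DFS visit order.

Visit UK
UK → SB
SB → IZ
IZ → WW
WW → KE
KE → JG
JG → NN
NN → AW
KE → BJ
BJ → OR
OR → EP
OR → LS
OR → FD
IZ → YE
UK → XJ

UK -> SB -> IZ -> WW -> KE -> JG -> NN -> AW -> BJ -> OR -> EP -> LS -> FD -> YE -> XJ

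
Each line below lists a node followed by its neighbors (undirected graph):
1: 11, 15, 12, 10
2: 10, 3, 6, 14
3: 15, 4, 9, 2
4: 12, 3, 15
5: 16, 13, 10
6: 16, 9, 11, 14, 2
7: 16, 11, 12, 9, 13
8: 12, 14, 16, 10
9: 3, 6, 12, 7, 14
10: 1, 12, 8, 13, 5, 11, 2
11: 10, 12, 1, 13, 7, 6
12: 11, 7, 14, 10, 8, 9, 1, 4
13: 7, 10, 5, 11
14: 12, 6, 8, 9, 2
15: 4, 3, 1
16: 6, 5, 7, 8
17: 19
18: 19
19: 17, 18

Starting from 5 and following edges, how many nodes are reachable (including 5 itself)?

BFS from 5 visits: 5, 16, 13, 10, 8, 7, 6, 11, 12, 2, 1, 14, 9, 4, 3, 15
Reachable nodes: 16 of 19 total.

16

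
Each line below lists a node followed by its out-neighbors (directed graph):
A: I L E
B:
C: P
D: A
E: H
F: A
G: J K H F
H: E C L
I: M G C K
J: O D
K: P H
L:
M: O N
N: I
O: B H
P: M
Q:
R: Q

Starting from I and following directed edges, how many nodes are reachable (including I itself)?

BFS from I visits: I, M, G, C, K, O, N, J, H, F, P, B, D, E, L, A
Reachable nodes: 16 of 18 total.

16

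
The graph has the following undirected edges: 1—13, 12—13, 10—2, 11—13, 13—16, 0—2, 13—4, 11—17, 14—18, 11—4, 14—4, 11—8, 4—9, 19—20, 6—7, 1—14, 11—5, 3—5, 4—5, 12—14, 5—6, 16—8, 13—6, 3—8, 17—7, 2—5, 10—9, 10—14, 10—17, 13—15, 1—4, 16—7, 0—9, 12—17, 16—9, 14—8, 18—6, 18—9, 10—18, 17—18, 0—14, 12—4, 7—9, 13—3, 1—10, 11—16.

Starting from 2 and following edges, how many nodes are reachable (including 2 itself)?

BFS from 2 visits: 2, 10, 5, 0, 18, 17, 14, 9, 1, 11, 6, 4, 3, 12, 7, 8, 16, 13, 15
Reachable nodes: 19 of 21 total.

19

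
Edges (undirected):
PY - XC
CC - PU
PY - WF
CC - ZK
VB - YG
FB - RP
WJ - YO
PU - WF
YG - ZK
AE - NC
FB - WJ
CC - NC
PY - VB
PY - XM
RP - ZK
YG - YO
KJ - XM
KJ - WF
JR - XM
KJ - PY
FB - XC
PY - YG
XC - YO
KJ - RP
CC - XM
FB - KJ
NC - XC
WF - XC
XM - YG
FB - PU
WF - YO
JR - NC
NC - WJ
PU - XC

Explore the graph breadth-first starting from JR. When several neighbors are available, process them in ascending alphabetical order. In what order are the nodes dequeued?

Visit JR; enqueue NC, XM → queue [NC, XM]
Visit NC; enqueue AE, CC, WJ, XC → queue [XM, AE, CC, WJ, XC]
Visit XM; enqueue KJ, PY, YG → queue [AE, CC, WJ, XC, KJ, PY, YG]
Visit AE → queue [CC, WJ, XC, KJ, PY, YG]
Visit CC; enqueue PU, ZK → queue [WJ, XC, KJ, PY, YG, PU, ZK]
Visit WJ; enqueue FB, YO → queue [XC, KJ, PY, YG, PU, ZK, FB, YO]
Visit XC; enqueue WF → queue [KJ, PY, YG, PU, ZK, FB, YO, WF]
Visit KJ; enqueue RP → queue [PY, YG, PU, ZK, FB, YO, WF, RP]
Visit PY; enqueue VB → queue [YG, PU, ZK, FB, YO, WF, RP, VB]
Visit YG → queue [PU, ZK, FB, YO, WF, RP, VB]
Visit PU → queue [ZK, FB, YO, WF, RP, VB]
Visit ZK → queue [FB, YO, WF, RP, VB]
Visit FB → queue [YO, WF, RP, VB]
Visit YO → queue [WF, RP, VB]
Visit WF → queue [RP, VB]
Visit RP → queue [VB]
Visit VB → queue []

JR → NC → XM → AE → CC → WJ → XC → KJ → PY → YG → PU → ZK → FB → YO → WF → RP → VB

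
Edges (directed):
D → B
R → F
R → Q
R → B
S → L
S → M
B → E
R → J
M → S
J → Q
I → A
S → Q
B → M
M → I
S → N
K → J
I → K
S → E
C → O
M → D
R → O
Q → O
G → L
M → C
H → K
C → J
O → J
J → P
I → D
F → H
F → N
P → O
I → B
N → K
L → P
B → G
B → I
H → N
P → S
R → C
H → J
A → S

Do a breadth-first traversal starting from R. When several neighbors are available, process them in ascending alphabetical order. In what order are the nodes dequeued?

R → B → C → F → J → O → Q → E → G → I → M → H → N → P → L → A → D → K → S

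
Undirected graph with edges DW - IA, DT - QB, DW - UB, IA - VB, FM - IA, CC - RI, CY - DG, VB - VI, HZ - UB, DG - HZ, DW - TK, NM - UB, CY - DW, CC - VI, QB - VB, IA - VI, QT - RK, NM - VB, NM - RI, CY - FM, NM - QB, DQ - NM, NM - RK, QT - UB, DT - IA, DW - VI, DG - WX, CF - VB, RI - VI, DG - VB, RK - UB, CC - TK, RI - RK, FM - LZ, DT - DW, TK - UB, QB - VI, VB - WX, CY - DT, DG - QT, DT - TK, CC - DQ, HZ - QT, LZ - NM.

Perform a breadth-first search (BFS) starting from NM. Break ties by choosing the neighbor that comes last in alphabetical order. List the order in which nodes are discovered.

NM -> VB -> UB -> RK -> RI -> QB -> LZ -> DQ -> WX -> VI -> IA -> DG -> CF -> TK -> QT -> HZ -> DW -> CC -> DT -> FM -> CY

Visit NM; enqueue VB, UB, RK, RI, QB, LZ, DQ → queue [VB, UB, RK, RI, QB, LZ, DQ]
Visit VB; enqueue WX, VI, IA, DG, CF → queue [UB, RK, RI, QB, LZ, DQ, WX, VI, IA, DG, CF]
Visit UB; enqueue TK, QT, HZ, DW → queue [RK, RI, QB, LZ, DQ, WX, VI, IA, DG, CF, TK, QT, HZ, DW]
Visit RK → queue [RI, QB, LZ, DQ, WX, VI, IA, DG, CF, TK, QT, HZ, DW]
Visit RI; enqueue CC → queue [QB, LZ, DQ, WX, VI, IA, DG, CF, TK, QT, HZ, DW, CC]
Visit QB; enqueue DT → queue [LZ, DQ, WX, VI, IA, DG, CF, TK, QT, HZ, DW, CC, DT]
Visit LZ; enqueue FM → queue [DQ, WX, VI, IA, DG, CF, TK, QT, HZ, DW, CC, DT, FM]
Visit DQ → queue [WX, VI, IA, DG, CF, TK, QT, HZ, DW, CC, DT, FM]
Visit WX → queue [VI, IA, DG, CF, TK, QT, HZ, DW, CC, DT, FM]
Visit VI → queue [IA, DG, CF, TK, QT, HZ, DW, CC, DT, FM]
Visit IA → queue [DG, CF, TK, QT, HZ, DW, CC, DT, FM]
Visit DG; enqueue CY → queue [CF, TK, QT, HZ, DW, CC, DT, FM, CY]
Visit CF → queue [TK, QT, HZ, DW, CC, DT, FM, CY]
Visit TK → queue [QT, HZ, DW, CC, DT, FM, CY]
Visit QT → queue [HZ, DW, CC, DT, FM, CY]
Visit HZ → queue [DW, CC, DT, FM, CY]
Visit DW → queue [CC, DT, FM, CY]
Visit CC → queue [DT, FM, CY]
Visit DT → queue [FM, CY]
Visit FM → queue [CY]
Visit CY → queue []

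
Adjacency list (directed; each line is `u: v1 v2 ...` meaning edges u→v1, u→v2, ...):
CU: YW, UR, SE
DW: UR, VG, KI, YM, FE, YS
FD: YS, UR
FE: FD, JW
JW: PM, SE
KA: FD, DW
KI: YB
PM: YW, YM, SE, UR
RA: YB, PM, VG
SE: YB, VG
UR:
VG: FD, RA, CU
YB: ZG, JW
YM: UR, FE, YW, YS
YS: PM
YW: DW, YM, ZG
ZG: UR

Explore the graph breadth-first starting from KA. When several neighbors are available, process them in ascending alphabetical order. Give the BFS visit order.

Visit KA; enqueue DW, FD → queue [DW, FD]
Visit DW; enqueue FE, KI, UR, VG, YM, YS → queue [FD, FE, KI, UR, VG, YM, YS]
Visit FD → queue [FE, KI, UR, VG, YM, YS]
Visit FE; enqueue JW → queue [KI, UR, VG, YM, YS, JW]
Visit KI; enqueue YB → queue [UR, VG, YM, YS, JW, YB]
Visit UR → queue [VG, YM, YS, JW, YB]
Visit VG; enqueue CU, RA → queue [YM, YS, JW, YB, CU, RA]
Visit YM; enqueue YW → queue [YS, JW, YB, CU, RA, YW]
Visit YS; enqueue PM → queue [JW, YB, CU, RA, YW, PM]
Visit JW; enqueue SE → queue [YB, CU, RA, YW, PM, SE]
Visit YB; enqueue ZG → queue [CU, RA, YW, PM, SE, ZG]
Visit CU → queue [RA, YW, PM, SE, ZG]
Visit RA → queue [YW, PM, SE, ZG]
Visit YW → queue [PM, SE, ZG]
Visit PM → queue [SE, ZG]
Visit SE → queue [ZG]
Visit ZG → queue []

KA DW FD FE KI UR VG YM YS JW YB CU RA YW PM SE ZG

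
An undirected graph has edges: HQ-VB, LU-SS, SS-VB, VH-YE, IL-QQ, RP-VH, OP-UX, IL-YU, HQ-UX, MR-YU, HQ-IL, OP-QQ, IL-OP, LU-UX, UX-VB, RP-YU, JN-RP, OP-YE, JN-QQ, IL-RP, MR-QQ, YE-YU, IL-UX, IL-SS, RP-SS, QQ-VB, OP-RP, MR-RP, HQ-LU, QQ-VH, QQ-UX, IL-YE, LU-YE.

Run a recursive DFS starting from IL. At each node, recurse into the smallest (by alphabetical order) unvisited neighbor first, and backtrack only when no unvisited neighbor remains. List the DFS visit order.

Visit IL
IL → HQ
HQ → LU
LU → SS
SS → RP
RP → JN
JN → QQ
QQ → MR
MR → YU
YU → YE
YE → OP
OP → UX
UX → VB
YE → VH

IL → HQ → LU → SS → RP → JN → QQ → MR → YU → YE → OP → UX → VB → VH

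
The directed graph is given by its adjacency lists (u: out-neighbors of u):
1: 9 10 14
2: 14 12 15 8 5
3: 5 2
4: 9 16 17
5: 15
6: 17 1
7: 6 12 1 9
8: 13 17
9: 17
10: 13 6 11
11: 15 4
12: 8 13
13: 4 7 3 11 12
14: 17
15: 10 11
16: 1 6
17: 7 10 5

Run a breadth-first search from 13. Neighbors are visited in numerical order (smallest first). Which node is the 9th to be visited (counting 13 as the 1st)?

9

Visit 13; enqueue 3, 4, 7, 11, 12 → queue [3, 4, 7, 11, 12]
Visit 3; enqueue 2, 5 → queue [4, 7, 11, 12, 2, 5]
Visit 4; enqueue 9, 16, 17 → queue [7, 11, 12, 2, 5, 9, 16, 17]
Visit 7; enqueue 1, 6 → queue [11, 12, 2, 5, 9, 16, 17, 1, 6]
Visit 11; enqueue 15 → queue [12, 2, 5, 9, 16, 17, 1, 6, 15]
Visit 12; enqueue 8 → queue [2, 5, 9, 16, 17, 1, 6, 15, 8]
Visit 2; enqueue 14 → queue [5, 9, 16, 17, 1, 6, 15, 8, 14]
Visit 5 → queue [9, 16, 17, 1, 6, 15, 8, 14]
Visit 9 → queue [16, 17, 1, 6, 15, 8, 14]
Visit 16 → queue [17, 1, 6, 15, 8, 14]
Visit 17; enqueue 10 → queue [1, 6, 15, 8, 14, 10]
Visit 1 → queue [6, 15, 8, 14, 10]
Visit 6 → queue [15, 8, 14, 10]
Visit 15 → queue [8, 14, 10]
Visit 8 → queue [14, 10]
Visit 14 → queue [10]
Visit 10 → queue []

Visit order: 13, 3, 4, 7, 11, 12, 2, 5, 9, 16, 17, 1, 6, 15, 8, 14, 10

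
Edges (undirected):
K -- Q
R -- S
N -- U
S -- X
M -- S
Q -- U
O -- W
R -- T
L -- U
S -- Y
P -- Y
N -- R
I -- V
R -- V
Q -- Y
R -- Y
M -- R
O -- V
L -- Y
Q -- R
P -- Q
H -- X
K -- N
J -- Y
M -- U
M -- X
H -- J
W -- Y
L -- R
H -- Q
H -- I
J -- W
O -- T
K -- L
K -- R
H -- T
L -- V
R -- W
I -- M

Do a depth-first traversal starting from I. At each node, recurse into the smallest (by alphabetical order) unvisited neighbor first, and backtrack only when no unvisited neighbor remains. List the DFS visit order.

I -> H -> J -> W -> O -> T -> R -> K -> L -> U -> M -> S -> X -> Y -> P -> Q -> N -> V

Visit I
I → H
H → J
J → W
W → O
O → T
T → R
R → K
K → L
L → U
U → M
M → S
S → X
S → Y
Y → P
P → Q
U → N
L → V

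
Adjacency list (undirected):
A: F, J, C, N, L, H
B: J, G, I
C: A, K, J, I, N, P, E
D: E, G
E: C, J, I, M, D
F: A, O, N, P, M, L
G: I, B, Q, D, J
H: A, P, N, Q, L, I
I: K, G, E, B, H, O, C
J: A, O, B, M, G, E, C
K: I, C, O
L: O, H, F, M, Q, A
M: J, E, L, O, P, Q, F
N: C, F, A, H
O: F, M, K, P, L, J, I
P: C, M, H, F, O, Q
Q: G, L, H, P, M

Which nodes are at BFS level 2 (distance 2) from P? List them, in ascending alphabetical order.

Level 0: P
Level 1: C, F, H, M, O, Q
Level 2: A, E, G, I, J, K, L, N
Level 3: B, D

A, E, G, I, J, K, L, N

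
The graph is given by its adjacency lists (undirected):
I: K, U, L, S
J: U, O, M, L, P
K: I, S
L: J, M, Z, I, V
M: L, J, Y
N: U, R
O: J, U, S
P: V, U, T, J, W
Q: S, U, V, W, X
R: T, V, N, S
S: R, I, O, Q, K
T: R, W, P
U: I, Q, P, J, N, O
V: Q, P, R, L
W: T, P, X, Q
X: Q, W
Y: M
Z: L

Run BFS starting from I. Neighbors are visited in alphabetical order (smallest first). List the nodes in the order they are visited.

Visit I; enqueue K, L, S, U → queue [K, L, S, U]
Visit K → queue [L, S, U]
Visit L; enqueue J, M, V, Z → queue [S, U, J, M, V, Z]
Visit S; enqueue O, Q, R → queue [U, J, M, V, Z, O, Q, R]
Visit U; enqueue N, P → queue [J, M, V, Z, O, Q, R, N, P]
Visit J → queue [M, V, Z, O, Q, R, N, P]
Visit M; enqueue Y → queue [V, Z, O, Q, R, N, P, Y]
Visit V → queue [Z, O, Q, R, N, P, Y]
Visit Z → queue [O, Q, R, N, P, Y]
Visit O → queue [Q, R, N, P, Y]
Visit Q; enqueue W, X → queue [R, N, P, Y, W, X]
Visit R; enqueue T → queue [N, P, Y, W, X, T]
Visit N → queue [P, Y, W, X, T]
Visit P → queue [Y, W, X, T]
Visit Y → queue [W, X, T]
Visit W → queue [X, T]
Visit X → queue [T]
Visit T → queue []

I → K → L → S → U → J → M → V → Z → O → Q → R → N → P → Y → W → X → T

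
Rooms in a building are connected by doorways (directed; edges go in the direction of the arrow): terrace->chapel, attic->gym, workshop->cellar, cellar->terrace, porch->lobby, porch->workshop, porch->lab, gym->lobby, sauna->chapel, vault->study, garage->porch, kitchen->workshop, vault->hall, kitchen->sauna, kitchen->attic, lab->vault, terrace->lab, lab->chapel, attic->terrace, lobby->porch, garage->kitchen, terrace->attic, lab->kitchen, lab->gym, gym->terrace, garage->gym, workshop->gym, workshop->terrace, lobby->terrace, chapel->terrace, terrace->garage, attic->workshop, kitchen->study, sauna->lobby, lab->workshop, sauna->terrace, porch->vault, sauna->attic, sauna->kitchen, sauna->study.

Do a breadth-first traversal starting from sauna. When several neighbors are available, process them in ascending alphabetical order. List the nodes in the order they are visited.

Visit sauna; enqueue attic, chapel, kitchen, lobby, study, terrace → queue [attic, chapel, kitchen, lobby, study, terrace]
Visit attic; enqueue gym, workshop → queue [chapel, kitchen, lobby, study, terrace, gym, workshop]
Visit chapel → queue [kitchen, lobby, study, terrace, gym, workshop]
Visit kitchen → queue [lobby, study, terrace, gym, workshop]
Visit lobby; enqueue porch → queue [study, terrace, gym, workshop, porch]
Visit study → queue [terrace, gym, workshop, porch]
Visit terrace; enqueue garage, lab → queue [gym, workshop, porch, garage, lab]
Visit gym → queue [workshop, porch, garage, lab]
Visit workshop; enqueue cellar → queue [porch, garage, lab, cellar]
Visit porch; enqueue vault → queue [garage, lab, cellar, vault]
Visit garage → queue [lab, cellar, vault]
Visit lab → queue [cellar, vault]
Visit cellar → queue [vault]
Visit vault; enqueue hall → queue [hall]
Visit hall → queue []

sauna attic chapel kitchen lobby study terrace gym workshop porch garage lab cellar vault hall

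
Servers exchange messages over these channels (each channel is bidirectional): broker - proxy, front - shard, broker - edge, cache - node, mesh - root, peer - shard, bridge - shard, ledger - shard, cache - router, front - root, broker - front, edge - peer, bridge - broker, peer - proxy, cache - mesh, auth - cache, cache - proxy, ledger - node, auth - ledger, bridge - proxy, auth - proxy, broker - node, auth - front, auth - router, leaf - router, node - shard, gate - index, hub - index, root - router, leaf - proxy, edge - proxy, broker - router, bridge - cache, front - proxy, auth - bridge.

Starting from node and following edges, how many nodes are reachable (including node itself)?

BFS from node visits: node, broker, cache, ledger, shard, bridge, edge, front, proxy, router, auth, mesh, peer, root, leaf
Reachable nodes: 15 of 18 total.

15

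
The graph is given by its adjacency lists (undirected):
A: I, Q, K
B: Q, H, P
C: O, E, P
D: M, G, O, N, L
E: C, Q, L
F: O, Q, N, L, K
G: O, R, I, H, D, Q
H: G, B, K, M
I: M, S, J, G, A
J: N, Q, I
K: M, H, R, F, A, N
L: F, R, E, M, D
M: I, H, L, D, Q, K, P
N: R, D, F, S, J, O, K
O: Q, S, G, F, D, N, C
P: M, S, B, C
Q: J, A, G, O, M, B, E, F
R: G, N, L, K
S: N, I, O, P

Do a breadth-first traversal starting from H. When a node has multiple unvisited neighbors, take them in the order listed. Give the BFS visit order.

Visit H; enqueue G, B, K, M → queue [G, B, K, M]
Visit G; enqueue O, R, I, D, Q → queue [B, K, M, O, R, I, D, Q]
Visit B; enqueue P → queue [K, M, O, R, I, D, Q, P]
Visit K; enqueue F, A, N → queue [M, O, R, I, D, Q, P, F, A, N]
Visit M; enqueue L → queue [O, R, I, D, Q, P, F, A, N, L]
Visit O; enqueue S, C → queue [R, I, D, Q, P, F, A, N, L, S, C]
Visit R → queue [I, D, Q, P, F, A, N, L, S, C]
Visit I; enqueue J → queue [D, Q, P, F, A, N, L, S, C, J]
Visit D → queue [Q, P, F, A, N, L, S, C, J]
Visit Q; enqueue E → queue [P, F, A, N, L, S, C, J, E]
Visit P → queue [F, A, N, L, S, C, J, E]
Visit F → queue [A, N, L, S, C, J, E]
Visit A → queue [N, L, S, C, J, E]
Visit N → queue [L, S, C, J, E]
Visit L → queue [S, C, J, E]
Visit S → queue [C, J, E]
Visit C → queue [J, E]
Visit J → queue [E]
Visit E → queue []

H → G → B → K → M → O → R → I → D → Q → P → F → A → N → L → S → C → J → E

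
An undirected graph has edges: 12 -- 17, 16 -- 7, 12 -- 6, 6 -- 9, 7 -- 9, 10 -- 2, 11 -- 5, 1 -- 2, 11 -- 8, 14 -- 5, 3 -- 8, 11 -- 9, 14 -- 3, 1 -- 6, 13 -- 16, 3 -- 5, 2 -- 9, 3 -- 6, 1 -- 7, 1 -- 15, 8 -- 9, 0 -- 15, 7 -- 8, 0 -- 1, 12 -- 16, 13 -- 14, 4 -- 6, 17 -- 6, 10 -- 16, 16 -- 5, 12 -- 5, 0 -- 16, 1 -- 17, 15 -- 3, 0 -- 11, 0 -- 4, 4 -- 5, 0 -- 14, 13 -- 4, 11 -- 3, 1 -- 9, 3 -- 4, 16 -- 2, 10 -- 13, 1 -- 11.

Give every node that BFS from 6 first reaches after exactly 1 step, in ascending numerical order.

1, 3, 4, 9, 12, 17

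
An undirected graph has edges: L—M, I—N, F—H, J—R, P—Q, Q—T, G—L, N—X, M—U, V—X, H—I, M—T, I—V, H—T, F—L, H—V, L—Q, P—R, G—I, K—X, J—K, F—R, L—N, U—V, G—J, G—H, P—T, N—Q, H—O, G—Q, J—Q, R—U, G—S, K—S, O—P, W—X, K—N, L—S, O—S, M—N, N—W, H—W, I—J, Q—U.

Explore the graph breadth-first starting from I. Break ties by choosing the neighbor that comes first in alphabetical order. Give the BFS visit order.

Visit I; enqueue G, H, J, N, V → queue [G, H, J, N, V]
Visit G; enqueue L, Q, S → queue [H, J, N, V, L, Q, S]
Visit H; enqueue F, O, T, W → queue [J, N, V, L, Q, S, F, O, T, W]
Visit J; enqueue K, R → queue [N, V, L, Q, S, F, O, T, W, K, R]
Visit N; enqueue M, X → queue [V, L, Q, S, F, O, T, W, K, R, M, X]
Visit V; enqueue U → queue [L, Q, S, F, O, T, W, K, R, M, X, U]
Visit L → queue [Q, S, F, O, T, W, K, R, M, X, U]
Visit Q; enqueue P → queue [S, F, O, T, W, K, R, M, X, U, P]
Visit S → queue [F, O, T, W, K, R, M, X, U, P]
Visit F → queue [O, T, W, K, R, M, X, U, P]
Visit O → queue [T, W, K, R, M, X, U, P]
Visit T → queue [W, K, R, M, X, U, P]
Visit W → queue [K, R, M, X, U, P]
Visit K → queue [R, M, X, U, P]
Visit R → queue [M, X, U, P]
Visit M → queue [X, U, P]
Visit X → queue [U, P]
Visit U → queue [P]
Visit P → queue []

I, G, H, J, N, V, L, Q, S, F, O, T, W, K, R, M, X, U, P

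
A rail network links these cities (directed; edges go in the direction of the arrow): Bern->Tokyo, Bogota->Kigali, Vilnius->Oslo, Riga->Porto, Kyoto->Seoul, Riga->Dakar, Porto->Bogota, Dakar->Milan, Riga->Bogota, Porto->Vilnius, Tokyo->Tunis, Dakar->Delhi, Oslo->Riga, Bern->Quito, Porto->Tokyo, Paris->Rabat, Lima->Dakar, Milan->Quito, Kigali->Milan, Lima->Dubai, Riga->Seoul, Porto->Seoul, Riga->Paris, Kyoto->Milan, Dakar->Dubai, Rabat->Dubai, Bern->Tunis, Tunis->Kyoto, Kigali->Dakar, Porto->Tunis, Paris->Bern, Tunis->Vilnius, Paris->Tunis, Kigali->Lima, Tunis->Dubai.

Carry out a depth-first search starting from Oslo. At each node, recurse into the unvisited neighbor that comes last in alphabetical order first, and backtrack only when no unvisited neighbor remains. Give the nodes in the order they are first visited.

Oslo, Riga, Seoul, Porto, Vilnius, Tunis, Kyoto, Milan, Quito, Dubai, Tokyo, Bogota, Kigali, Lima, Dakar, Delhi, Paris, Rabat, Bern

Visit Oslo
Oslo → Riga
Riga → Seoul
Riga → Porto
Porto → Vilnius
Porto → Tunis
Tunis → Kyoto
Kyoto → Milan
Milan → Quito
Tunis → Dubai
Porto → Tokyo
Porto → Bogota
Bogota → Kigali
Kigali → Lima
Lima → Dakar
Dakar → Delhi
Riga → Paris
Paris → Rabat
Paris → Bern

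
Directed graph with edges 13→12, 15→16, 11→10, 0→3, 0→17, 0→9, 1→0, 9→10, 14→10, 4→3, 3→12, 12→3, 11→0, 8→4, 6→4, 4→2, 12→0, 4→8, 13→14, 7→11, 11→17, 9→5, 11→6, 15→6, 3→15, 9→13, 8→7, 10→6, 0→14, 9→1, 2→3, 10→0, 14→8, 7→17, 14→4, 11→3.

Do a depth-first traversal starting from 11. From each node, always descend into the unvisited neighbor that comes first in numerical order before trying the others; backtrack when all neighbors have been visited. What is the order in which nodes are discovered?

11 0 3 12 15 6 4 2 8 7 17 16 9 1 5 10 13 14

Visit 11
11 → 0
0 → 3
3 → 12
3 → 15
15 → 6
6 → 4
4 → 2
4 → 8
8 → 7
7 → 17
15 → 16
0 → 9
9 → 1
9 → 5
9 → 10
9 → 13
13 → 14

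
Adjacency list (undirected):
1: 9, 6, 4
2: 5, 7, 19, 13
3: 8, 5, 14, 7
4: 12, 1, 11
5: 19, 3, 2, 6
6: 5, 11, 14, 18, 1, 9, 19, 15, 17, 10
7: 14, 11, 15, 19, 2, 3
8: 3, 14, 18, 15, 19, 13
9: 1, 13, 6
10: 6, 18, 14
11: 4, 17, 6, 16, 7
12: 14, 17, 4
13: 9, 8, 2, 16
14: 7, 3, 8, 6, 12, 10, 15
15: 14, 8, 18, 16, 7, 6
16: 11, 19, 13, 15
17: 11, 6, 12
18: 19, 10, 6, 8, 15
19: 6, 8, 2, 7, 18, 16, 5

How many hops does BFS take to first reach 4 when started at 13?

Level 0: 13
Level 1: 2, 8, 9, 16
Level 2: 1, 3, 5, 6, 7, 11, 14, 15, 18, 19
Level 3: 4, 10, 12, 17
4 first appears at level 3.

3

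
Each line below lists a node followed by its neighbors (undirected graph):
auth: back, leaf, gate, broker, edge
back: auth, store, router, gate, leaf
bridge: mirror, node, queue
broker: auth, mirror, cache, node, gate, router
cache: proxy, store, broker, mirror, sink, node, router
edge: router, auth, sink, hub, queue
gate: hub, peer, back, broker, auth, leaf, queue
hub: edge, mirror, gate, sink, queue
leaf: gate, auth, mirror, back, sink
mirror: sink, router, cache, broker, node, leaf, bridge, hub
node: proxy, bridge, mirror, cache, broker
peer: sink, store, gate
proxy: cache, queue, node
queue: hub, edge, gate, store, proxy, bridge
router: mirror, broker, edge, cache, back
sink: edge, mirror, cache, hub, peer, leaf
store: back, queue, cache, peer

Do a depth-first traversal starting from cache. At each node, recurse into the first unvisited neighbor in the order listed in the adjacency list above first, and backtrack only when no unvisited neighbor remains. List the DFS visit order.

cache proxy queue hub edge router mirror sink peer store back auth leaf gate broker node bridge

Visit cache
cache → proxy
proxy → queue
queue → hub
hub → edge
edge → router
router → mirror
mirror → sink
sink → peer
peer → store
store → back
back → auth
auth → leaf
leaf → gate
gate → broker
broker → node
node → bridge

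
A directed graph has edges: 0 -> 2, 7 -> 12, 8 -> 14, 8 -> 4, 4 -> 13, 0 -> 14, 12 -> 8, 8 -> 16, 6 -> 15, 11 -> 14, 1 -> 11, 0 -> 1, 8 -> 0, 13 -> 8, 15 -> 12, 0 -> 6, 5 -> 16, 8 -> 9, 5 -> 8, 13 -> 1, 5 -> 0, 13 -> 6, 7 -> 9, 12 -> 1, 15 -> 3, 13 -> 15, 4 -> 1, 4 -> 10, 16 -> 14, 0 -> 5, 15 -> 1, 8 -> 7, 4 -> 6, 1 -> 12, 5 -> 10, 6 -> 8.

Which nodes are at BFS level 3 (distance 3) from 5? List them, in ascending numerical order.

Level 0: 5
Level 1: 0, 8, 10, 16
Level 2: 1, 2, 4, 6, 7, 9, 14
Level 3: 11, 12, 13, 15
Level 4: 3

11, 12, 13, 15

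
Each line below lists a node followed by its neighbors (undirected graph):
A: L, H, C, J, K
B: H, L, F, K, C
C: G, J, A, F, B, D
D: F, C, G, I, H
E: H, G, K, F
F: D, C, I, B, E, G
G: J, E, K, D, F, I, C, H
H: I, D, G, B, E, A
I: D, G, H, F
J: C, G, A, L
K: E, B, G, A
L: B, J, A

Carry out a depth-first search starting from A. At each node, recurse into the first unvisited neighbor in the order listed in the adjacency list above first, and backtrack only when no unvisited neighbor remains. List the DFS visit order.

Visit A
A → L
L → B
B → H
H → I
I → D
D → F
F → C
C → G
G → J
G → E
E → K

A, L, B, H, I, D, F, C, G, J, E, K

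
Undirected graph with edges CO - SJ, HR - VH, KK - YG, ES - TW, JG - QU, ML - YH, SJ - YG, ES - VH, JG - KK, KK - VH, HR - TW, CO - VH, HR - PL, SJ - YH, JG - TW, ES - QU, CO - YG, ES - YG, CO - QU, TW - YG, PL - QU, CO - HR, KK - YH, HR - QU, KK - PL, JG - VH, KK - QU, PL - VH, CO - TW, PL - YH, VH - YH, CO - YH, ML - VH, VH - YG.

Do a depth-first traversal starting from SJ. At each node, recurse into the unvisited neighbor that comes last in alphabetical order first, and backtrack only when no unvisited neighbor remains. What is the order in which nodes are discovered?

SJ -> YH -> VH -> YG -> TW -> JG -> QU -> PL -> KK -> HR -> CO -> ES -> ML

Visit SJ
SJ → YH
YH → VH
VH → YG
YG → TW
TW → JG
JG → QU
QU → PL
PL → KK
PL → HR
HR → CO
QU → ES
VH → ML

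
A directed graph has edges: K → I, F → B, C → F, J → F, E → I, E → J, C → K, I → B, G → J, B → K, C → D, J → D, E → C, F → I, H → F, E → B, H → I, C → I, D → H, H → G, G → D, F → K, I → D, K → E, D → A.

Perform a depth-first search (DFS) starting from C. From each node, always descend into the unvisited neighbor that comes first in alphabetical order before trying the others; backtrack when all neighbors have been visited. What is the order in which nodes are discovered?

Visit C
C → D
D → A
D → H
H → F
F → B
B → K
K → E
E → I
E → J
H → G

C D A H F B K E I J G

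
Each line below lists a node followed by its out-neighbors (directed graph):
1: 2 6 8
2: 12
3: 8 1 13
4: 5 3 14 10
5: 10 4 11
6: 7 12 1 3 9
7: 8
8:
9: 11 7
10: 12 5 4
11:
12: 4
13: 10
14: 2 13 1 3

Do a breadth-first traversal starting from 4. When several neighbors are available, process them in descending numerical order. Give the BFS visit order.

Visit 4; enqueue 14, 10, 5, 3 → queue [14, 10, 5, 3]
Visit 14; enqueue 13, 2, 1 → queue [10, 5, 3, 13, 2, 1]
Visit 10; enqueue 12 → queue [5, 3, 13, 2, 1, 12]
Visit 5; enqueue 11 → queue [3, 13, 2, 1, 12, 11]
Visit 3; enqueue 8 → queue [13, 2, 1, 12, 11, 8]
Visit 13 → queue [2, 1, 12, 11, 8]
Visit 2 → queue [1, 12, 11, 8]
Visit 1; enqueue 6 → queue [12, 11, 8, 6]
Visit 12 → queue [11, 8, 6]
Visit 11 → queue [8, 6]
Visit 8 → queue [6]
Visit 6; enqueue 9, 7 → queue [9, 7]
Visit 9 → queue [7]
Visit 7 → queue []

4 → 14 → 10 → 5 → 3 → 13 → 2 → 1 → 12 → 11 → 8 → 6 → 9 → 7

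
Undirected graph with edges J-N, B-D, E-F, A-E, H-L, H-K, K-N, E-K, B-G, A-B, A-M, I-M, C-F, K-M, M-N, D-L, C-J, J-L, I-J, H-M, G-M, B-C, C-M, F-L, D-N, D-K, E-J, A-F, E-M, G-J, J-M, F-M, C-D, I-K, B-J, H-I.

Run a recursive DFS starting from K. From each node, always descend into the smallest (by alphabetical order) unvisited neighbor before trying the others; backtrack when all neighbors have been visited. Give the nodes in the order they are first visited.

Visit K
K → D
D → B
B → A
A → E
E → F
F → C
C → J
J → G
G → M
M → H
H → I
H → L
M → N

K → D → B → A → E → F → C → J → G → M → H → I → L → N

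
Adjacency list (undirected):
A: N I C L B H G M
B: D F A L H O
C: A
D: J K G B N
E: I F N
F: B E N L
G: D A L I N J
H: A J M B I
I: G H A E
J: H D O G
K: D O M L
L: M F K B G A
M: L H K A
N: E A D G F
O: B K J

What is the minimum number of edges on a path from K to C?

3

Level 0: K
Level 1: D, L, M, O
Level 2: A, B, F, G, H, J, N
Level 3: C, E, I
C first appears at level 3.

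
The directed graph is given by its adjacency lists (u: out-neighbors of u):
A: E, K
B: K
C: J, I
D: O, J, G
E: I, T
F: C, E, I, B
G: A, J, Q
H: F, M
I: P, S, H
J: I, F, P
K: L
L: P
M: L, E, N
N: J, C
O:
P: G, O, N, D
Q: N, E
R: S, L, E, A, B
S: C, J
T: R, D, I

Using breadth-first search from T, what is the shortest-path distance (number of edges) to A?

2

Level 0: T
Level 1: D, I, R
Level 2: A, B, E, G, H, J, L, O, P, S
Level 3: C, F, K, M, N, Q
A first appears at level 2.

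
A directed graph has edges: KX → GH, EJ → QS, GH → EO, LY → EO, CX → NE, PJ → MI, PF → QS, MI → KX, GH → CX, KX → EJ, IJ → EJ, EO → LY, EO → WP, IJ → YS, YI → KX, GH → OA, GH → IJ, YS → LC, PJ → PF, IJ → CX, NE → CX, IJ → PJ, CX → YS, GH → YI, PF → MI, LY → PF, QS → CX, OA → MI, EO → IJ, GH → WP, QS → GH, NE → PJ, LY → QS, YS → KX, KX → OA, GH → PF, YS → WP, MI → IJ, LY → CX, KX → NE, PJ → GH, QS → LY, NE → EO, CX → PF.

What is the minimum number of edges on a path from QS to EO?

Level 0: QS
Level 1: CX, GH, LY
Level 2: EO, IJ, NE, OA, PF, WP, YI, YS
Level 3: EJ, KX, LC, MI, PJ
EO first appears at level 2.

2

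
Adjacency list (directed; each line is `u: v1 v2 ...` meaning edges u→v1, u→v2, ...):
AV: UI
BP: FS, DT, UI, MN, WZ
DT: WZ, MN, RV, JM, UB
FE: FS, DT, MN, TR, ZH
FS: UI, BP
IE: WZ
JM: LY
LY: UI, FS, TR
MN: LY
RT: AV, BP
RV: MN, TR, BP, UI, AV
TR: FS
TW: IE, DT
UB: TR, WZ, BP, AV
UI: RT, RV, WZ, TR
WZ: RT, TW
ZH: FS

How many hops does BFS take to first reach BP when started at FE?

2

Level 0: FE
Level 1: DT, FS, MN, TR, ZH
Level 2: BP, JM, LY, RV, UB, UI, WZ
Level 3: AV, RT, TW
Level 4: IE
BP first appears at level 2.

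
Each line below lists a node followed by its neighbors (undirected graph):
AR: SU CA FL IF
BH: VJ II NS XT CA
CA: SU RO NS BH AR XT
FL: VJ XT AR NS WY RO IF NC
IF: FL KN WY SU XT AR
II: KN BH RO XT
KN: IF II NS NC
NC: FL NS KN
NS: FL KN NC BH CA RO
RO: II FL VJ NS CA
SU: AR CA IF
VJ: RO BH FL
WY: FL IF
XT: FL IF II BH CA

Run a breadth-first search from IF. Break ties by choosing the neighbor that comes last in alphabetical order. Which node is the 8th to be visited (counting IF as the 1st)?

II

Visit IF; enqueue XT, WY, SU, KN, FL, AR → queue [XT, WY, SU, KN, FL, AR]
Visit XT; enqueue II, CA, BH → queue [WY, SU, KN, FL, AR, II, CA, BH]
Visit WY → queue [SU, KN, FL, AR, II, CA, BH]
Visit SU → queue [KN, FL, AR, II, CA, BH]
Visit KN; enqueue NS, NC → queue [FL, AR, II, CA, BH, NS, NC]
Visit FL; enqueue VJ, RO → queue [AR, II, CA, BH, NS, NC, VJ, RO]
Visit AR → queue [II, CA, BH, NS, NC, VJ, RO]
Visit II → queue [CA, BH, NS, NC, VJ, RO]
Visit CA → queue [BH, NS, NC, VJ, RO]
Visit BH → queue [NS, NC, VJ, RO]
Visit NS → queue [NC, VJ, RO]
Visit NC → queue [VJ, RO]
Visit VJ → queue [RO]
Visit RO → queue []

Visit order: IF, XT, WY, SU, KN, FL, AR, II, CA, BH, NS, NC, VJ, RO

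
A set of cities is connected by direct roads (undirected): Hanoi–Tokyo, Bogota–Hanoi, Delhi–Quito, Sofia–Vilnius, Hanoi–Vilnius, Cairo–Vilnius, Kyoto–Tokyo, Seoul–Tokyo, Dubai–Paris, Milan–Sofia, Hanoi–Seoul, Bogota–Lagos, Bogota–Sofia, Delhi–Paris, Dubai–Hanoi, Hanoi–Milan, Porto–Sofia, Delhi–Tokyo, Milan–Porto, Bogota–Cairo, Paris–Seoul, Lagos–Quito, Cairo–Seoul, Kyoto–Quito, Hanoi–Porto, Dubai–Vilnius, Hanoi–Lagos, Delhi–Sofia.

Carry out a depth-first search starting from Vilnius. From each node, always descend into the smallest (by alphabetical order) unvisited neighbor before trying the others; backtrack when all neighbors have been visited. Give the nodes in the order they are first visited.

Visit Vilnius
Vilnius → Cairo
Cairo → Bogota
Bogota → Hanoi
Hanoi → Dubai
Dubai → Paris
Paris → Delhi
Delhi → Quito
Quito → Kyoto
Kyoto → Tokyo
Tokyo → Seoul
Quito → Lagos
Delhi → Sofia
Sofia → Milan
Milan → Porto

Vilnius → Cairo → Bogota → Hanoi → Dubai → Paris → Delhi → Quito → Kyoto → Tokyo → Seoul → Lagos → Sofia → Milan → Porto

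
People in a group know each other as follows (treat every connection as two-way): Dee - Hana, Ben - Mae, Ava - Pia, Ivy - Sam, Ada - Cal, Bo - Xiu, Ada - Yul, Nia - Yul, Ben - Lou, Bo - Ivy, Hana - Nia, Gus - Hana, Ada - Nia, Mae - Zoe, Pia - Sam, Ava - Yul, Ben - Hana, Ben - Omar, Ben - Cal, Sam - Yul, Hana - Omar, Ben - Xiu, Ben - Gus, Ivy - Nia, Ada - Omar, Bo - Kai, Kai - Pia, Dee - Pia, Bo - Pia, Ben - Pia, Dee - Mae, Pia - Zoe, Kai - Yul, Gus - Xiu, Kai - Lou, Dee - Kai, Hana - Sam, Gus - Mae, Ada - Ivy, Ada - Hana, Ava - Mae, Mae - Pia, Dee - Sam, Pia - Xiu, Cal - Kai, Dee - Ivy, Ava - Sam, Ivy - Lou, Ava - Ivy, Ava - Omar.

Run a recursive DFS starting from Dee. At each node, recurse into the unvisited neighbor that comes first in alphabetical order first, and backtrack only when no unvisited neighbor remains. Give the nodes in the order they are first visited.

Dee → Hana → Ada → Cal → Ben → Gus → Mae → Ava → Ivy → Bo → Kai → Lou → Pia → Sam → Yul → Nia → Xiu → Zoe → Omar

Visit Dee
Dee → Hana
Hana → Ada
Ada → Cal
Cal → Ben
Ben → Gus
Gus → Mae
Mae → Ava
Ava → Ivy
Ivy → Bo
Bo → Kai
Kai → Lou
Kai → Pia
Pia → Sam
Sam → Yul
Yul → Nia
Pia → Xiu
Pia → Zoe
Ava → Omar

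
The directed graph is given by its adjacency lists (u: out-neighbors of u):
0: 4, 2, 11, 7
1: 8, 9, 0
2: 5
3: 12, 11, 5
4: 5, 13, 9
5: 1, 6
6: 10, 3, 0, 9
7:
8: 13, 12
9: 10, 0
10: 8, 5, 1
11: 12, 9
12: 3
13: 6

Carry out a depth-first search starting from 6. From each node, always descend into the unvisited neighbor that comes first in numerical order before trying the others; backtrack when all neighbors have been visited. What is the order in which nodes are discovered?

Visit 6
6 → 0
0 → 2
2 → 5
5 → 1
1 → 8
8 → 12
12 → 3
3 → 11
11 → 9
9 → 10
8 → 13
0 → 4
0 → 7

6, 0, 2, 5, 1, 8, 12, 3, 11, 9, 10, 13, 4, 7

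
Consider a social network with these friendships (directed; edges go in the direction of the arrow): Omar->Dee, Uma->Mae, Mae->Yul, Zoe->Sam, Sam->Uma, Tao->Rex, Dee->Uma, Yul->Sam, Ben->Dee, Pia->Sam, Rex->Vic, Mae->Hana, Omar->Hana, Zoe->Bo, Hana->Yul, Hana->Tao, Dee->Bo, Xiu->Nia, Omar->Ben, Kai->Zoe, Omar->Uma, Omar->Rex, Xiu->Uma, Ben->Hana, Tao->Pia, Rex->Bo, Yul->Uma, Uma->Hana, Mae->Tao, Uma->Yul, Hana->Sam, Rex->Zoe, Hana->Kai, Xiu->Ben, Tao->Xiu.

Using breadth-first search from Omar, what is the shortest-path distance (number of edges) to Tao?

2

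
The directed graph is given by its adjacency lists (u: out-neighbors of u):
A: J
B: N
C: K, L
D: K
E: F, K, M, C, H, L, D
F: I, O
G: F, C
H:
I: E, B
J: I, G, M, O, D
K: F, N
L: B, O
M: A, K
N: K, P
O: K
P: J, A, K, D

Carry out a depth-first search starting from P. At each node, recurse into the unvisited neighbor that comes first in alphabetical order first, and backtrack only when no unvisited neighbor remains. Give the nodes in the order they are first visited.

P -> A -> J -> D -> K -> F -> I -> B -> N -> E -> C -> L -> O -> H -> M -> G

Visit P
P → A
A → J
J → D
D → K
K → F
F → I
I → B
B → N
I → E
E → C
C → L
L → O
E → H
E → M
J → G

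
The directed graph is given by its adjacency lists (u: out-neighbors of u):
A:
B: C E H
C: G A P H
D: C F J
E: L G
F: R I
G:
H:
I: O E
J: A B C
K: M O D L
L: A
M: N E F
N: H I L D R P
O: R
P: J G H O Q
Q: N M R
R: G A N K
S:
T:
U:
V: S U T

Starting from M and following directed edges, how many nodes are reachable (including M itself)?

BFS from M visits: M, N, F, E, R, P, L, I, H, D, G, K, A, Q, O, J, C, B
Reachable nodes: 18 of 22 total.

18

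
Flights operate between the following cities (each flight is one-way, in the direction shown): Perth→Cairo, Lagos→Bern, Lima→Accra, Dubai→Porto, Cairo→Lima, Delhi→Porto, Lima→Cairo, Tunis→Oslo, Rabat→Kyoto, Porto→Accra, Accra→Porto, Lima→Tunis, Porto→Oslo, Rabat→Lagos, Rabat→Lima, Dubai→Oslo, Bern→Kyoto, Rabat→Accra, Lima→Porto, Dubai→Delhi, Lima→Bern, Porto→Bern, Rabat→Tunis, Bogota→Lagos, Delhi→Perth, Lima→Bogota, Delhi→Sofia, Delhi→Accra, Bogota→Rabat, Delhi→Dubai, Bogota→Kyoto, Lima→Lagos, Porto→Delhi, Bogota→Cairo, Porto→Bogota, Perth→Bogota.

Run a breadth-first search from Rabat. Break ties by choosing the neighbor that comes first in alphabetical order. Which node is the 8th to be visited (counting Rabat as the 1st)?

Bern

Visit Rabat; enqueue Accra, Kyoto, Lagos, Lima, Tunis → queue [Accra, Kyoto, Lagos, Lima, Tunis]
Visit Accra; enqueue Porto → queue [Kyoto, Lagos, Lima, Tunis, Porto]
Visit Kyoto → queue [Lagos, Lima, Tunis, Porto]
Visit Lagos; enqueue Bern → queue [Lima, Tunis, Porto, Bern]
Visit Lima; enqueue Bogota, Cairo → queue [Tunis, Porto, Bern, Bogota, Cairo]
Visit Tunis; enqueue Oslo → queue [Porto, Bern, Bogota, Cairo, Oslo]
Visit Porto; enqueue Delhi → queue [Bern, Bogota, Cairo, Oslo, Delhi]
Visit Bern → queue [Bogota, Cairo, Oslo, Delhi]
Visit Bogota → queue [Cairo, Oslo, Delhi]
Visit Cairo → queue [Oslo, Delhi]
Visit Oslo → queue [Delhi]
Visit Delhi; enqueue Dubai, Perth, Sofia → queue [Dubai, Perth, Sofia]
Visit Dubai → queue [Perth, Sofia]
Visit Perth → queue [Sofia]
Visit Sofia → queue []

Visit order: Rabat, Accra, Kyoto, Lagos, Lima, Tunis, Porto, Bern, Bogota, Cairo, Oslo, Delhi, Dubai, Perth, Sofia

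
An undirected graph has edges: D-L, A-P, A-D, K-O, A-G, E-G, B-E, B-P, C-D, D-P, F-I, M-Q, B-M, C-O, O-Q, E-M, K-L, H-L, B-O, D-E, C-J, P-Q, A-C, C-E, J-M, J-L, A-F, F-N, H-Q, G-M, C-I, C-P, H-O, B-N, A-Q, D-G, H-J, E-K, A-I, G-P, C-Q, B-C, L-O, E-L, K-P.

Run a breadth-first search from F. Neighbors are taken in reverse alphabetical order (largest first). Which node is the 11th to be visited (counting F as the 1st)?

Visit F; enqueue N, I, A → queue [N, I, A]
Visit N; enqueue B → queue [I, A, B]
Visit I; enqueue C → queue [A, B, C]
Visit A; enqueue Q, P, G, D → queue [B, C, Q, P, G, D]
Visit B; enqueue O, M, E → queue [C, Q, P, G, D, O, M, E]
Visit C; enqueue J → queue [Q, P, G, D, O, M, E, J]
Visit Q; enqueue H → queue [P, G, D, O, M, E, J, H]
Visit P; enqueue K → queue [G, D, O, M, E, J, H, K]
Visit G → queue [D, O, M, E, J, H, K]
Visit D; enqueue L → queue [O, M, E, J, H, K, L]
Visit O → queue [M, E, J, H, K, L]
Visit M → queue [E, J, H, K, L]
Visit E → queue [J, H, K, L]
Visit J → queue [H, K, L]
Visit H → queue [K, L]
Visit K → queue [L]
Visit L → queue []

Visit order: F, N, I, A, B, C, Q, P, G, D, O, M, E, J, H, K, L

O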